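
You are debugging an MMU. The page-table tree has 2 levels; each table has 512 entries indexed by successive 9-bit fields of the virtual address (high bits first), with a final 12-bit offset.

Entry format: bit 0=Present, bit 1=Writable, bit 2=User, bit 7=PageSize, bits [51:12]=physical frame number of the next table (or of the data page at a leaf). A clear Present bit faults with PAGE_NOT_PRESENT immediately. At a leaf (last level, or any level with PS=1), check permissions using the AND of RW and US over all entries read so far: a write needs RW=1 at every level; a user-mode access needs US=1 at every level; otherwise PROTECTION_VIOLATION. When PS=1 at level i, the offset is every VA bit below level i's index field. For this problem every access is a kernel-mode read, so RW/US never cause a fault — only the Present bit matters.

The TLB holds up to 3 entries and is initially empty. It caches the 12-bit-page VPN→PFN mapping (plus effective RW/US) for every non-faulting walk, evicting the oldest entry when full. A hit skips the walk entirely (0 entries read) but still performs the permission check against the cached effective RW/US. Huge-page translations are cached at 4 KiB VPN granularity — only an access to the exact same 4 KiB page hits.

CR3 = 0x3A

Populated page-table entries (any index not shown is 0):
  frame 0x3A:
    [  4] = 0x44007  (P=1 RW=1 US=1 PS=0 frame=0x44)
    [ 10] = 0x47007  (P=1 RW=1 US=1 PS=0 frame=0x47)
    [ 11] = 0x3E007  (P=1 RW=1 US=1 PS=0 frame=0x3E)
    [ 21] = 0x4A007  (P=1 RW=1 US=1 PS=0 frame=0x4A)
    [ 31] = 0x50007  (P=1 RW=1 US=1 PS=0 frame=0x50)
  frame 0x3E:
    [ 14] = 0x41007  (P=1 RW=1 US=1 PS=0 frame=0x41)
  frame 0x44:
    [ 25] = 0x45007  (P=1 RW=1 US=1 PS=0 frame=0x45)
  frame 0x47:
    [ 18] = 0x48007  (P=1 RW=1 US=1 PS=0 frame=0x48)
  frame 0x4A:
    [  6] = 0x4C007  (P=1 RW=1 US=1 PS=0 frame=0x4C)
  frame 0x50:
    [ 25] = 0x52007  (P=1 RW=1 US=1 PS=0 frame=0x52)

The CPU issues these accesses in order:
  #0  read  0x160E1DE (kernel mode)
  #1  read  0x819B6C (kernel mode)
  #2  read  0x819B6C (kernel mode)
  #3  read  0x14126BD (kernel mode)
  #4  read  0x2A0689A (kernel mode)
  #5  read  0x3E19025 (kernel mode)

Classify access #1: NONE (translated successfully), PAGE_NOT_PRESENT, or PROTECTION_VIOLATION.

Walk each access:
#0 VA=0x160E1DE (r,kernel):
  L0 @0x3A[11] → 0x3E007  P=1,RW=1,US=1,PS=0
  L1 @0x3E[14] → 0x41007  P=1,RW=1,US=1,PS=0
  → PA=0x411DE  (2 entries read)
#1 VA=0x819B6C (r,kernel):
  L0 @0x3A[4] → 0x44007  P=1,RW=1,US=1,PS=0
  L1 @0x44[25] → 0x45007  P=1,RW=1,US=1,PS=0
  → PA=0x45B6C  (2 entries read)
#2 VA=0x819B6C (r,kernel):
  TLB hit vpn=0x819 → PA=0x45B6C
#3 VA=0x14126BD (r,kernel):
  L0 @0x3A[10] → 0x47007  P=1,RW=1,US=1,PS=0
  L1 @0x47[18] → 0x48007  P=1,RW=1,US=1,PS=0
  → PA=0x486BD  (2 entries read)
#4 VA=0x2A0689A (r,kernel):
  L0 @0x3A[21] → 0x4A007  P=1,RW=1,US=1,PS=0
  L1 @0x4A[6] → 0x4C007  P=1,RW=1,US=1,PS=0
  → PA=0x4C89A  (2 entries read)
#5 VA=0x3E19025 (r,kernel):
  L0 @0x3A[31] → 0x50007  P=1,RW=1,US=1,PS=0
  L1 @0x50[25] → 0x52007  P=1,RW=1,US=1,PS=0
  → PA=0x52025  (2 entries read)

Access #1 fault: NONE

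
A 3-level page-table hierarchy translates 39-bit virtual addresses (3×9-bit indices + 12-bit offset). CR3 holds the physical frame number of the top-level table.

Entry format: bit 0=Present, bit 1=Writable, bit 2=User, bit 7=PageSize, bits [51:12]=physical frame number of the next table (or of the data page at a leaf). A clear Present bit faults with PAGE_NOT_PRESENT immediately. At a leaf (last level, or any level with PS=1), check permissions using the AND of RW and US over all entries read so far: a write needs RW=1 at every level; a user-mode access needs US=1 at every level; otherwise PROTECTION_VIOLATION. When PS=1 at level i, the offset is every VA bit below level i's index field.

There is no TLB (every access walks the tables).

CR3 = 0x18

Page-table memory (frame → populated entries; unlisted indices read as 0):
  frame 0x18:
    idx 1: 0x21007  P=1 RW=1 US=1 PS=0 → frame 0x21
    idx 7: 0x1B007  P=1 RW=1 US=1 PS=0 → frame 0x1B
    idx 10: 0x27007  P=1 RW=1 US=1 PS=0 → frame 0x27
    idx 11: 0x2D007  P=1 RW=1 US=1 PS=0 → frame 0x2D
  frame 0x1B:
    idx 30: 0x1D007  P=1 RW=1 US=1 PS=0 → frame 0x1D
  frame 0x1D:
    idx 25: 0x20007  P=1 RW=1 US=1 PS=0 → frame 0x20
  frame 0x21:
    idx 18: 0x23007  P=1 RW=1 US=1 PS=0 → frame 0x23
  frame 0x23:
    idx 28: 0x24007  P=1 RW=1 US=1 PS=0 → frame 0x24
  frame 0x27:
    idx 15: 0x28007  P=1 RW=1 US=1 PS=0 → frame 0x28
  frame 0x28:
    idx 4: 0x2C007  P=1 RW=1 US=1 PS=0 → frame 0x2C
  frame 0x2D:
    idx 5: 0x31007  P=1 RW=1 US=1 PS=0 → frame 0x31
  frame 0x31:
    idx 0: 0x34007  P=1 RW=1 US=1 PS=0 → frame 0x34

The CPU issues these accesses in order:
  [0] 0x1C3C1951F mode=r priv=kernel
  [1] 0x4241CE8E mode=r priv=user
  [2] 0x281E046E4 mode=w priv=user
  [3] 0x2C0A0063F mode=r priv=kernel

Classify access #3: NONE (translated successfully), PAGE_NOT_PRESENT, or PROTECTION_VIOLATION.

Walk each access:
#0 VA=0x1C3C1951F (r,kernel):
  lvl0: tbl 0x18, slot 7 ⇒ 0x1B007 (P1/RW1/US1/PS0)
  lvl1: tbl 0x1B, slot 30 ⇒ 0x1D007 (P1/RW1/US1/PS0)
  lvl2: tbl 0x1D, slot 25 ⇒ 0x20007 (P1/RW1/US1/PS0)
  ⇒ phys 0x2051F  [3 reads]
#1 VA=0x4241CE8E (r,user):
  lvl0: tbl 0x18, slot 1 ⇒ 0x21007 (P1/RW1/US1/PS0)
  lvl1: tbl 0x21, slot 18 ⇒ 0x23007 (P1/RW1/US1/PS0)
  lvl2: tbl 0x23, slot 28 ⇒ 0x24007 (P1/RW1/US1/PS0)
  ⇒ phys 0x24E8E  [3 reads]
#2 VA=0x281E046E4 (w,user):
  lvl0: tbl 0x18, slot 10 ⇒ 0x27007 (P1/RW1/US1/PS0)
  lvl1: tbl 0x27, slot 15 ⇒ 0x28007 (P1/RW1/US1/PS0)
  lvl2: tbl 0x28, slot 4 ⇒ 0x2C007 (P1/RW1/US1/PS0)
  ⇒ phys 0x2C6E4  [3 reads]
#3 VA=0x2C0A0063F (r,kernel):
  lvl0: tbl 0x18, slot 11 ⇒ 0x2D007 (P1/RW1/US1/PS0)
  lvl1: tbl 0x2D, slot 5 ⇒ 0x31007 (P1/RW1/US1/PS0)
  lvl2: tbl 0x31, slot 0 ⇒ 0x34007 (P1/RW1/US1/PS0)
  ⇒ phys 0x3463F  [3 reads]

Access #3 fault: NONE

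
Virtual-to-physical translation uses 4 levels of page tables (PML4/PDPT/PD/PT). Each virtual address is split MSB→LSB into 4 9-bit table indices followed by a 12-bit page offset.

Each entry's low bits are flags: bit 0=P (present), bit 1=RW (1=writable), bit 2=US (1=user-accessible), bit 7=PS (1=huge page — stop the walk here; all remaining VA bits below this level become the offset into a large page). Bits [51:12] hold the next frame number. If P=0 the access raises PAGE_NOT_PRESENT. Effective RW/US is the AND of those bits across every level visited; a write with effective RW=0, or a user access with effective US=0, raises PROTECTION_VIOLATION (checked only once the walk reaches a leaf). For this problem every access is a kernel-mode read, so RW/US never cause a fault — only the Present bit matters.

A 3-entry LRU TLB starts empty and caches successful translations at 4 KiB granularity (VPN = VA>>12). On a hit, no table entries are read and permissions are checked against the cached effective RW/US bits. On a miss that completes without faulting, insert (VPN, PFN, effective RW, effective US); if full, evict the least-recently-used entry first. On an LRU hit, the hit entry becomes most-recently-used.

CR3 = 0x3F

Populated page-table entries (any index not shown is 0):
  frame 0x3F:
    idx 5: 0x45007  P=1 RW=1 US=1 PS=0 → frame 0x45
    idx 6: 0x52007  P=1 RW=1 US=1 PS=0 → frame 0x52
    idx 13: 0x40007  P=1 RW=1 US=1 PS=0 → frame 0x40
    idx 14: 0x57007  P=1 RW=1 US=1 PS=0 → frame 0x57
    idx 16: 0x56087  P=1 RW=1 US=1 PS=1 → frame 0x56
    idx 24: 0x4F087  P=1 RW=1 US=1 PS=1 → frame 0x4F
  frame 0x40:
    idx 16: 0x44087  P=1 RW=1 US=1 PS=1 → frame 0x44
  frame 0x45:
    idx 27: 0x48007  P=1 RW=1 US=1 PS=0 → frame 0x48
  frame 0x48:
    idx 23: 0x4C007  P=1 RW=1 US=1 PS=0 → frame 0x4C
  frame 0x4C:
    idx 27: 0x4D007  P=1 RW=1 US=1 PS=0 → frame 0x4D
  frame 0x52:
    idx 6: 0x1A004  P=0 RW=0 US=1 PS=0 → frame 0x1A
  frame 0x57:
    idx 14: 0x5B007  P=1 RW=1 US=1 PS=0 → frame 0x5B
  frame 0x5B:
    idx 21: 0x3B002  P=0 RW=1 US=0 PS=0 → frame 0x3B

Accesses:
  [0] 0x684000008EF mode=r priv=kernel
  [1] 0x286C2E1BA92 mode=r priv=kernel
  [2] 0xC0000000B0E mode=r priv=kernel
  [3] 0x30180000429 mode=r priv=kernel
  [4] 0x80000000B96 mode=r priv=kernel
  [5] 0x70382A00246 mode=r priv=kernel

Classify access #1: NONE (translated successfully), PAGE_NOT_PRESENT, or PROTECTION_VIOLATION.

Trace:
#0 VA=0x684000008EF (r,kernel):
  lvl0: tbl 0x3F, slot 13 ⇒ 0x40007 (P1/RW1/US1/PS0)
  lvl1: tbl 0x40, slot 16 ⇒ 0x44087 (P1/RW1/US1/PS1)
  ✓ 0x448EF (huge @L1)  — 2 lookups
#1 VA=0x286C2E1BA92 (r,kernel):
  lvl0: tbl 0x3F, slot 5 ⇒ 0x45007 (P1/RW1/US1/PS0)
  lvl1: tbl 0x45, slot 27 ⇒ 0x48007 (P1/RW1/US1/PS0)
  lvl2: tbl 0x48, slot 23 ⇒ 0x4C007 (P1/RW1/US1/PS0)
  lvl3: tbl 0x4C, slot 27 ⇒ 0x4D007 (P1/RW1/US1/PS0)
  ✓ 0x4DA92  — 4 lookups
#2 VA=0xC0000000B0E (r,kernel):
  lvl0: tbl 0x3F, slot 24 ⇒ 0x4F087 (P1/RW1/US1/PS1)
  ✓ 0x4FB0E (huge @L0)  — 1 lookups
#3 VA=0x30180000429 (r,kernel):
  lvl0: tbl 0x3F, slot 6 ⇒ 0x52007 (P1/RW1/US1/PS0)
  lvl1: tbl 0x52, slot 6 ⇒ 0x1A004 (P0/RW0/US1/PS0)
  ✗ PAGE_NOT_PRESENT  [2 reads]
#4 VA=0x80000000B96 (r,kernel):
  lvl0: tbl 0x3F, slot 16 ⇒ 0x56087 (P1/RW1/US1/PS1)
  ✓ 0x56B96 (huge @L0)  — 1 lookups
#5 VA=0x70382A00246 (r,kernel):
  lvl0: tbl 0x3F, slot 14 ⇒ 0x57007 (P1/RW1/US1/PS0)
  lvl1: tbl 0x57, slot 14 ⇒ 0x5B007 (P1/RW1/US1/PS0)
  lvl2: tbl 0x5B, slot 21 ⇒ 0x3B002 (P0/RW1/US0/PS0)
  ✗ PAGE_NOT_PRESENT  [3 reads]

Access #1 fault: NONE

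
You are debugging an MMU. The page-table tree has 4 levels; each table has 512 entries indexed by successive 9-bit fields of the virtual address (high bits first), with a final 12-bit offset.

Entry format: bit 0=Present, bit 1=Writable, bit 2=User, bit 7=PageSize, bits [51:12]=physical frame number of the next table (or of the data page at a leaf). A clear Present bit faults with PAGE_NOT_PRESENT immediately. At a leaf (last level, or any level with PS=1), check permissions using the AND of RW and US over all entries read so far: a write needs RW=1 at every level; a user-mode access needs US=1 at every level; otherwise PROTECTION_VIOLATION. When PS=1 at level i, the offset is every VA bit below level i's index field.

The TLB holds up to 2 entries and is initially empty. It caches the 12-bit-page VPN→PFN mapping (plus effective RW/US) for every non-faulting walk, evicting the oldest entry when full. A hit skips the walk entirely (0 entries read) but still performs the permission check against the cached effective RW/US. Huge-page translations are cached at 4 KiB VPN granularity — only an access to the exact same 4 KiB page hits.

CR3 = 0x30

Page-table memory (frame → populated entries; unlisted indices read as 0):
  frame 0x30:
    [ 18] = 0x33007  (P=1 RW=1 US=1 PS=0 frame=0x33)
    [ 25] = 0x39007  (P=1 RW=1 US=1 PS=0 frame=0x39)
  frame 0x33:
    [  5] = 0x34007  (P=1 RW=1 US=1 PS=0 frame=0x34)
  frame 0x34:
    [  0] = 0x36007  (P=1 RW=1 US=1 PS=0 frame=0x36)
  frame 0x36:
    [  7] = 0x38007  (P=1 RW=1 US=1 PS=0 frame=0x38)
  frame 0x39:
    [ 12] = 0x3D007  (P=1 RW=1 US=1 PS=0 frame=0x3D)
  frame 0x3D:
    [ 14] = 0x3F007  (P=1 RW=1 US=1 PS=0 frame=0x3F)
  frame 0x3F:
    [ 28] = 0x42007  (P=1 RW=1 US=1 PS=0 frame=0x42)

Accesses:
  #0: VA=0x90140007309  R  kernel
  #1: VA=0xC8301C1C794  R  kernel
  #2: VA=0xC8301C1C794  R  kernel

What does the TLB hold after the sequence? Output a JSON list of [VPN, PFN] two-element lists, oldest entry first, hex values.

Walk each access:
#0 VA=0x90140007309 (r,kernel):
  [0] read 0x30 idx=18: raw=0x33007 flags P=1 W=1 U=1 S=0
  [1] read 0x33 idx=5: raw=0x34007 flags P=1 W=1 U=1 S=0
  [2] read 0x34 idx=0: raw=0x36007 flags P=1 W=1 U=1 S=0
  [3] read 0x36 idx=7: raw=0x38007 flags P=1 W=1 U=1 S=0
  ✓ 0x38309  — 4 lookups
#1 VA=0xC8301C1C794 (r,kernel):
  [0] read 0x30 idx=25: raw=0x39007 flags P=1 W=1 U=1 S=0
  [1] read 0x39 idx=12: raw=0x3D007 flags P=1 W=1 U=1 S=0
  [2] read 0x3D idx=14: raw=0x3F007 flags P=1 W=1 U=1 S=0
  [3] read 0x3F idx=28: raw=0x42007 flags P=1 W=1 U=1 S=0
  ✓ 0x42794  — 4 lookups
#2 VA=0xC8301C1C794 (r,kernel):
  TLB hit vpn=0xC8301C1C → PA=0x42794

TLB: [["0x90140007", "0x38"], ["0xC8301C1C", "0x42"]]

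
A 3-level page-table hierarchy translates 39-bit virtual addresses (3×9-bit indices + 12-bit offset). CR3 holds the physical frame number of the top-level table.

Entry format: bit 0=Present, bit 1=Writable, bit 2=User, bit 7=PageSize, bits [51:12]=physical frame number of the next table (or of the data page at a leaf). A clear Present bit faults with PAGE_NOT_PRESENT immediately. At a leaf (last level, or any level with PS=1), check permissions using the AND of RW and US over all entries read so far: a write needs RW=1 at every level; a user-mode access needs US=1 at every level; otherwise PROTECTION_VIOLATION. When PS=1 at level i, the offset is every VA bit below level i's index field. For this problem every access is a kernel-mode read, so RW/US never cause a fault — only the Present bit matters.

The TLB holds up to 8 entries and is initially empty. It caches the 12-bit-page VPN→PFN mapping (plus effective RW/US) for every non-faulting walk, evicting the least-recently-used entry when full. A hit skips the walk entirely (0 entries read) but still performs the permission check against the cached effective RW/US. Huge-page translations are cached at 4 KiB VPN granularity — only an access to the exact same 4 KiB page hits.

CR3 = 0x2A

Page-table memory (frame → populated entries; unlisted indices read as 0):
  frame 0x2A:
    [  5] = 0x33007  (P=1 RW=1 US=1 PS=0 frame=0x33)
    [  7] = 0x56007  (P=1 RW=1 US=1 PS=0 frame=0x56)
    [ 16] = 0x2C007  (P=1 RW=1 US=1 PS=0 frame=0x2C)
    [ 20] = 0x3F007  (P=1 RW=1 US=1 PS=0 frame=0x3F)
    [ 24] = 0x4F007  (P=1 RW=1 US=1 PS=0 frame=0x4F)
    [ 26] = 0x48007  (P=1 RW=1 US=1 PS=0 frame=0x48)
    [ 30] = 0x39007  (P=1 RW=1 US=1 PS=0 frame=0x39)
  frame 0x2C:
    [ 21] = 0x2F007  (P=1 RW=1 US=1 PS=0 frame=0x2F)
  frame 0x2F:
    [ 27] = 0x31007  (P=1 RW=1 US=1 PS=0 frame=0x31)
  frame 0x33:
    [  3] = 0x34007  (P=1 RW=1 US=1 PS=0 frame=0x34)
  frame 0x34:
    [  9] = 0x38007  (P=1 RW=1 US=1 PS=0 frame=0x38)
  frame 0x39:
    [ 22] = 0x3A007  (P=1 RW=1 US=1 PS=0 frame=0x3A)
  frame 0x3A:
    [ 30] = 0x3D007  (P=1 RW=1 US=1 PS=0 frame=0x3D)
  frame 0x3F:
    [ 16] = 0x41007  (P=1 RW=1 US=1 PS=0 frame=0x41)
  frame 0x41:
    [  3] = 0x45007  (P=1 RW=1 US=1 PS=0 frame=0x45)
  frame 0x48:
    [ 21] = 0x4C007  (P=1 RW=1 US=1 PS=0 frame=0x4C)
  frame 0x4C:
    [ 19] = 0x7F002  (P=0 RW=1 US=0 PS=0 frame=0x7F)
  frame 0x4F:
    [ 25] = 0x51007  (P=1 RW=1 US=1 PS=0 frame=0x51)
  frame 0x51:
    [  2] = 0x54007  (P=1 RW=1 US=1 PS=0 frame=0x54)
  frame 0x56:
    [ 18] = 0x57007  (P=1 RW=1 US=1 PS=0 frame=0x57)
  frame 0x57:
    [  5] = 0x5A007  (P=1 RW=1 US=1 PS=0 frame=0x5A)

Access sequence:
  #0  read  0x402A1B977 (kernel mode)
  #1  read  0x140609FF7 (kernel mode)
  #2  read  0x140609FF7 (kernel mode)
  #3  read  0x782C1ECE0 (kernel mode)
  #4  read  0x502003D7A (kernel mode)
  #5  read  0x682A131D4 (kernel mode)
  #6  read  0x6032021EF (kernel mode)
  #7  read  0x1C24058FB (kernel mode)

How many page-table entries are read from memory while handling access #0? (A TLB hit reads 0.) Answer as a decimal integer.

Per-access translation:
#0 VA=0x402A1B977 (r,kernel):
  L0: frame=0x2A idx=16 entry=0x2C007 [P=1 RW=1 US=1 PS=0]
  L1: frame=0x2C idx=21 entry=0x2F007 [P=1 RW=1 US=1 PS=0]
  L2: frame=0x2F idx=27 entry=0x31007 [P=1 RW=1 US=1 PS=0]
  → PA=0x31977  (3 entries read)
#1 VA=0x140609FF7 (r,kernel):
  L0: frame=0x2A idx=5 entry=0x33007 [P=1 RW=1 US=1 PS=0]
  L1: frame=0x33 idx=3 entry=0x34007 [P=1 RW=1 US=1 PS=0]
  L2: frame=0x34 idx=9 entry=0x38007 [P=1 RW=1 US=1 PS=0]
  → PA=0x38FF7  (3 entries read)
#2 VA=0x140609FF7 (r,kernel):
  TLB hit vpn=0x140609 → PA=0x38FF7
#3 VA=0x782C1ECE0 (r,kernel):
  L0: frame=0x2A idx=30 entry=0x39007 [P=1 RW=1 US=1 PS=0]
  L1: frame=0x39 idx=22 entry=0x3A007 [P=1 RW=1 US=1 PS=0]
  L2: frame=0x3A idx=30 entry=0x3D007 [P=1 RW=1 US=1 PS=0]
  → PA=0x3DCE0  (3 entries read)
#4 VA=0x502003D7A (r,kernel):
  L0: frame=0x2A idx=20 entry=0x3F007 [P=1 RW=1 US=1 PS=0]
  L1: frame=0x3F idx=16 entry=0x41007 [P=1 RW=1 US=1 PS=0]
  L2: frame=0x41 idx=3 entry=0x45007 [P=1 RW=1 US=1 PS=0]
  → PA=0x45D7A  (3 entries read)
#5 VA=0x682A131D4 (r,kernel):
  L0: frame=0x2A idx=26 entry=0x48007 [P=1 RW=1 US=1 PS=0]
  L1: frame=0x48 idx=21 entry=0x4C007 [P=1 RW=1 US=1 PS=0]
  L2: frame=0x4C idx=19 entry=0x7F002 [P=0 RW=1 US=0 PS=0]
  → PAGE_NOT_PRESENT  (3 entries read)
#6 VA=0x6032021EF (r,kernel):
  L0: frame=0x2A idx=24 entry=0x4F007 [P=1 RW=1 US=1 PS=0]
  L1: frame=0x4F idx=25 entry=0x51007 [P=1 RW=1 US=1 PS=0]
  L2: frame=0x51 idx=2 entry=0x54007 [P=1 RW=1 US=1 PS=0]
  → PA=0x541EF  (3 entries read)
#7 VA=0x1C24058FB (r,kernel):
  L0: frame=0x2A idx=7 entry=0x56007 [P=1 RW=1 US=1 PS=0]
  L1: frame=0x56 idx=18 entry=0x57007 [P=1 RW=1 US=1 PS=0]
  L2: frame=0x57 idx=5 entry=0x5A007 [P=1 RW=1 US=1 PS=0]
  → PA=0x5A8FB  (3 entries read)

Entries read for #0: 3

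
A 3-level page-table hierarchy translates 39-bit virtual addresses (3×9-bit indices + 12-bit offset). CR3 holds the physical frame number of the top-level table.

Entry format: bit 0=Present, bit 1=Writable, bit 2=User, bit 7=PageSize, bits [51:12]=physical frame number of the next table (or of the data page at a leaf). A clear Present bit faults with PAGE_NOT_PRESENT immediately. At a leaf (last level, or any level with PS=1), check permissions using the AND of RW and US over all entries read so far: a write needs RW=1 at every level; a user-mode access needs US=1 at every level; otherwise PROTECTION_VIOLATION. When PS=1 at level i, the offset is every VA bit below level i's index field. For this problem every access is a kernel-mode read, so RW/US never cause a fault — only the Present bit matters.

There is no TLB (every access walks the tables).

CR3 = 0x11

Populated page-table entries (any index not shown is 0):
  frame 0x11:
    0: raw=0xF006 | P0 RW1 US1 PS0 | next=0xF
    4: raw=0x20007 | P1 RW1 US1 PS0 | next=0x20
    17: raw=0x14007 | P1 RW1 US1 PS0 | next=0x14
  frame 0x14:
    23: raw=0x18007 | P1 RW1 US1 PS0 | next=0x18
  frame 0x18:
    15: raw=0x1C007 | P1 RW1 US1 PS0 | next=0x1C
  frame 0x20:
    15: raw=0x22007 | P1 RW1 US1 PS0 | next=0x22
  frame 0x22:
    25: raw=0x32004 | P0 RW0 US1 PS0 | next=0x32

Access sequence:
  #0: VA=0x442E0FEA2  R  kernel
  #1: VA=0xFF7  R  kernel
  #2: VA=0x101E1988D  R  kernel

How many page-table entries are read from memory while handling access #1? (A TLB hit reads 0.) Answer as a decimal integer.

Trace:
#0 VA=0x442E0FEA2 (r,kernel):
  L0: frame=0x11 idx=17 entry=0x14007 [P=1 RW=1 US=1 PS=0]
  L1: frame=0x14 idx=23 entry=0x18007 [P=1 RW=1 US=1 PS=0]
  L2: frame=0x18 idx=15 entry=0x1C007 [P=1 RW=1 US=1 PS=0]
  → PA=0x1CEA2  (3 entries read)
#1 VA=0xFF7 (r,kernel):
  L0: frame=0x11 idx=0 entry=0xF006 [P=0 RW=1 US=1 PS=0]
  → PAGE_NOT_PRESENT  (1 entries read)
#2 VA=0x101E1988D (r,kernel):
  L0: frame=0x11 idx=4 entry=0x20007 [P=1 RW=1 US=1 PS=0]
  L1: frame=0x20 idx=15 entry=0x22007 [P=1 RW=1 US=1 PS=0]
  L2: frame=0x22 idx=25 entry=0x32004 [P=0 RW=0 US=1 PS=0]
  → PAGE_NOT_PRESENT  (3 entries read)

Entries read for #1: 1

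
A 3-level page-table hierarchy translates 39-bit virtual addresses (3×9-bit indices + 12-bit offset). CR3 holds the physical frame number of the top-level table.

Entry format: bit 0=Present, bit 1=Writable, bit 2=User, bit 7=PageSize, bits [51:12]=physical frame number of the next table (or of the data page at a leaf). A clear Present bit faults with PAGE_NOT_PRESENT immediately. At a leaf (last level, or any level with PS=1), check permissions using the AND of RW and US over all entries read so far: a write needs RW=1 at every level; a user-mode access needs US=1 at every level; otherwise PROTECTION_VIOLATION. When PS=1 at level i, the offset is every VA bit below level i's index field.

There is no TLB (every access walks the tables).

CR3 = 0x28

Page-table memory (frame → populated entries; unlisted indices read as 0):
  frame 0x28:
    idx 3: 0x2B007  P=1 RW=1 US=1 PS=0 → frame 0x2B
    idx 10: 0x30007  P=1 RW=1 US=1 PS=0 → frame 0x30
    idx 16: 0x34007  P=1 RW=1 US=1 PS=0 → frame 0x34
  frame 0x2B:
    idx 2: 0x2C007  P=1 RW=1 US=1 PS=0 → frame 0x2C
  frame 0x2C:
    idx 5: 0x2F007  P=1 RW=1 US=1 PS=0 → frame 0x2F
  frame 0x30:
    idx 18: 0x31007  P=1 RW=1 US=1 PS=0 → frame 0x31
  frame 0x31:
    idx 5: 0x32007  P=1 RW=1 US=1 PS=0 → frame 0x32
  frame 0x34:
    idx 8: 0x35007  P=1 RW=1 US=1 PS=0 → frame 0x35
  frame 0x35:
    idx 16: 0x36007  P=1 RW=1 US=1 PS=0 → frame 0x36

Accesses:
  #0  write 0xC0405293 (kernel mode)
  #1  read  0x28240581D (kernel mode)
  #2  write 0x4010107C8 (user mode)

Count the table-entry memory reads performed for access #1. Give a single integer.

Trace:
#0 VA=0xC0405293 (w,kernel):
  [0] read 0x28 idx=3: raw=0x2B007 flags P=1 W=1 U=1 S=0
  [1] read 0x2B idx=2: raw=0x2C007 flags P=1 W=1 U=1 S=0
  [2] read 0x2C idx=5: raw=0x2F007 flags P=1 W=1 U=1 S=0
  → PA=0x2F293  (3 entries read)
#1 VA=0x28240581D (r,kernel):
  [0] read 0x28 idx=10: raw=0x30007 flags P=1 W=1 U=1 S=0
  [1] read 0x30 idx=18: raw=0x31007 flags P=1 W=1 U=1 S=0
  [2] read 0x31 idx=5: raw=0x32007 flags P=1 W=1 U=1 S=0
  → PA=0x3281D  (3 entries read)
#2 VA=0x4010107C8 (w,user):
  [0] read 0x28 idx=16: raw=0x34007 flags P=1 W=1 U=1 S=0
  [1] read 0x34 idx=8: raw=0x35007 flags P=1 W=1 U=1 S=0
  [2] read 0x35 idx=16: raw=0x36007 flags P=1 W=1 U=1 S=0
  → PA=0x367C8  (3 entries read)

Entries read for #1: 3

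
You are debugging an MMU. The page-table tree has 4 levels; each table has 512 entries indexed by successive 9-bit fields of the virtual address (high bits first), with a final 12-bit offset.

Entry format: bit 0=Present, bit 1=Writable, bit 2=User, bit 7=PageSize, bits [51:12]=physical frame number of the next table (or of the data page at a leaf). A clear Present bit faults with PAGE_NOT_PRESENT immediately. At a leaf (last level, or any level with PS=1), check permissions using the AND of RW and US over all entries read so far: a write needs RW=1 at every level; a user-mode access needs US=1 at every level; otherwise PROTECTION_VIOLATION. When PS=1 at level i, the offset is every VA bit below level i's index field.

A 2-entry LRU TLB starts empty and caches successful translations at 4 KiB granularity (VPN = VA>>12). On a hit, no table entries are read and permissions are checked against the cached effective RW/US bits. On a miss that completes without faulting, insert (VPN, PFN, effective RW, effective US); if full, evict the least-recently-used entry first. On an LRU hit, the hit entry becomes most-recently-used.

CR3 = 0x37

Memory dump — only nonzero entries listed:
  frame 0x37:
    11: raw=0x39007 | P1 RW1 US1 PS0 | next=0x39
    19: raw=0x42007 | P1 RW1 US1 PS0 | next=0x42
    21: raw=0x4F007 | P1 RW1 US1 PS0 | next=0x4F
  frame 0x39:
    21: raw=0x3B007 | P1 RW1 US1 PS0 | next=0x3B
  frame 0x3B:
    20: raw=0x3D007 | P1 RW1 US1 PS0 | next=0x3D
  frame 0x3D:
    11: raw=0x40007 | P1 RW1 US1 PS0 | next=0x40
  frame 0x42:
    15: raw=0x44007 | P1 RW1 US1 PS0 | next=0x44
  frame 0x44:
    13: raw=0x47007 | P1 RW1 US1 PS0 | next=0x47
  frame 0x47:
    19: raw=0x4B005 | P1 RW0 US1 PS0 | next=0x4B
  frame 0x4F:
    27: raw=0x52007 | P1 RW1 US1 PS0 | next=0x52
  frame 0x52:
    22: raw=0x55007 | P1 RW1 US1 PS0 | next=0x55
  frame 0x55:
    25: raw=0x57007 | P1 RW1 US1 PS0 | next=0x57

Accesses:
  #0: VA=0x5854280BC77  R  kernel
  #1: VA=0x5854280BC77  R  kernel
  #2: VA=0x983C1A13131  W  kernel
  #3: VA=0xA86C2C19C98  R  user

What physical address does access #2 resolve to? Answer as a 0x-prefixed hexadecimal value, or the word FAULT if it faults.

Per-access translation:
#0 VA=0x5854280BC77 (r,kernel):
  lvl0: tbl 0x37, slot 11 ⇒ 0x39007 (P1/RW1/US1/PS0)
  lvl1: tbl 0x39, slot 21 ⇒ 0x3B007 (P1/RW1/US1/PS0)
  lvl2: tbl 0x3B, slot 20 ⇒ 0x3D007 (P1/RW1/US1/PS0)
  lvl3: tbl 0x3D, slot 11 ⇒ 0x40007 (P1/RW1/US1/PS0)
  ✓ 0x40C77  — 4 lookups
#1 VA=0x5854280BC77 (r,kernel):
  TLB hit vpn=0x5854280B → PA=0x40C77
#2 VA=0x983C1A13131 (w,kernel):
  lvl0: tbl 0x37, slot 19 ⇒ 0x42007 (P1/RW1/US1/PS0)
  lvl1: tbl 0x42, slot 15 ⇒ 0x44007 (P1/RW1/US1/PS0)
  lvl2: tbl 0x44, slot 13 ⇒ 0x47007 (P1/RW1/US1/PS0)
  lvl3: tbl 0x47, slot 19 ⇒ 0x4B005 (P1/RW0/US1/PS0)
  → PROTECTION_VIOLATION  (4 entries read)
#3 VA=0xA86C2C19C98 (r,user):
  lvl0: tbl 0x37, slot 21 ⇒ 0x4F007 (P1/RW1/US1/PS0)
  lvl1: tbl 0x4F, slot 27 ⇒ 0x52007 (P1/RW1/US1/PS0)
  lvl2: tbl 0x52, slot 22 ⇒ 0x55007 (P1/RW1/US1/PS0)
  lvl3: tbl 0x55, slot 25 ⇒ 0x57007 (P1/RW1/US1/PS0)
  ✓ 0x57C98  — 4 lookups

Access #2 PA: FAULT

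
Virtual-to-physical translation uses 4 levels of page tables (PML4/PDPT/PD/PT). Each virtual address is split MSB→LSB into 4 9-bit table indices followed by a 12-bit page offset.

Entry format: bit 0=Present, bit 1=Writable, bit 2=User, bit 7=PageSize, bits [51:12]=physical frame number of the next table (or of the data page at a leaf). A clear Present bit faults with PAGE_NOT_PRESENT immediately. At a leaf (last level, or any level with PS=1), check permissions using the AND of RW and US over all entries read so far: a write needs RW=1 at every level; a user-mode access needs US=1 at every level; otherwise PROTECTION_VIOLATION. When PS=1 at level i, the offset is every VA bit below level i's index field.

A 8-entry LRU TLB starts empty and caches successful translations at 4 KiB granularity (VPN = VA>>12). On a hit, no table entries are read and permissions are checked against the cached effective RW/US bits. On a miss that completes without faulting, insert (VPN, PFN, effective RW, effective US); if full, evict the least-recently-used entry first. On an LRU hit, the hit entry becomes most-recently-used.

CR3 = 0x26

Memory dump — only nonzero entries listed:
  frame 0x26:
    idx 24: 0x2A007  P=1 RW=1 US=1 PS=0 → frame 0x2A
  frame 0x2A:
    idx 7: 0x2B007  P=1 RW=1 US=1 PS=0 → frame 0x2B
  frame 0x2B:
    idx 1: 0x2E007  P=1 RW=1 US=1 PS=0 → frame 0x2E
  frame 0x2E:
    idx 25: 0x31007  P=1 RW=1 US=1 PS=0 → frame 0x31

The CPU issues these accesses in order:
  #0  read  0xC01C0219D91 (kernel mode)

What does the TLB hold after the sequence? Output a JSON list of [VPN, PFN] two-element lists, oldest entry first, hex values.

Trace:
#0 VA=0xC01C0219D91 (r,kernel):
  [0] read 0x26 idx=24: raw=0x2A007 flags P=1 W=1 U=1 S=0
  [1] read 0x2A idx=7: raw=0x2B007 flags P=1 W=1 U=1 S=0
  [2] read 0x2B idx=1: raw=0x2E007 flags P=1 W=1 U=1 S=0
  [3] read 0x2E idx=25: raw=0x31007 flags P=1 W=1 U=1 S=0
  → PA=0x31D91  (4 entries read)

TLB: [["0xC01C0219", "0x31"]]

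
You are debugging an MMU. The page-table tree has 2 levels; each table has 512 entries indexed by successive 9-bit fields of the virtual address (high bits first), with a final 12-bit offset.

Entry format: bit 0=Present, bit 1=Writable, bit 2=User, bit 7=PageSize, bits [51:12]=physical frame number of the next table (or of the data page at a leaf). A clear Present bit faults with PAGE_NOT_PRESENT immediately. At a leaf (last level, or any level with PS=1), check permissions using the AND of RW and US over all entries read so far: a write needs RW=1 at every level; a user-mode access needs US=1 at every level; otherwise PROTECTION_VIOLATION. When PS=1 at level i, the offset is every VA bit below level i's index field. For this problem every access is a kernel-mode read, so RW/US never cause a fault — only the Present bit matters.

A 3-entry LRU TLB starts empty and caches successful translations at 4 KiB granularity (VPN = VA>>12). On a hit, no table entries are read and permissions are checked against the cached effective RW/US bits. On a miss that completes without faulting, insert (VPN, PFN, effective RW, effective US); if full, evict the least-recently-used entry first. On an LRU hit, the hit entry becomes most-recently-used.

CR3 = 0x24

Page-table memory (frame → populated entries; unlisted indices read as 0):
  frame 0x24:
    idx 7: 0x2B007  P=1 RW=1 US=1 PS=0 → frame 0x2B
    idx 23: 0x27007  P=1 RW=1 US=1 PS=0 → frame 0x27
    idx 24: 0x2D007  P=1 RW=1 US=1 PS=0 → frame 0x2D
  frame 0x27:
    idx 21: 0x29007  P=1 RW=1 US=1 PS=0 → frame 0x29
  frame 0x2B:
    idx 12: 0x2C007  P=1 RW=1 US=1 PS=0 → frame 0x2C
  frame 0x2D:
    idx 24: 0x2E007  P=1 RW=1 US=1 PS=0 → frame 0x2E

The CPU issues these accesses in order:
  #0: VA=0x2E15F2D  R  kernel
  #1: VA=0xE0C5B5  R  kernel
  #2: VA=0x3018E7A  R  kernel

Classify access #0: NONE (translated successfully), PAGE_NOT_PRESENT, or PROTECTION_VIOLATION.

Trace:
#0 VA=0x2E15F2D (r,kernel):
  lvl0: tbl 0x24, slot 23 ⇒ 0x27007 (P1/RW1/US1/PS0)
  lvl1: tbl 0x27, slot 21 ⇒ 0x29007 (P1/RW1/US1/PS0)
  ✓ 0x29F2D  — 2 lookups
#1 VA=0xE0C5B5 (r,kernel):
  lvl0: tbl 0x24, slot 7 ⇒ 0x2B007 (P1/RW1/US1/PS0)
  lvl1: tbl 0x2B, slot 12 ⇒ 0x2C007 (P1/RW1/US1/PS0)
  ✓ 0x2C5B5  — 2 lookups
#2 VA=0x3018E7A (r,kernel):
  lvl0: tbl 0x24, slot 24 ⇒ 0x2D007 (P1/RW1/US1/PS0)
  lvl1: tbl 0x2D, slot 24 ⇒ 0x2E007 (P1/RW1/US1/PS0)
  ✓ 0x2EE7A  — 2 lookups

Access #0 fault: NONE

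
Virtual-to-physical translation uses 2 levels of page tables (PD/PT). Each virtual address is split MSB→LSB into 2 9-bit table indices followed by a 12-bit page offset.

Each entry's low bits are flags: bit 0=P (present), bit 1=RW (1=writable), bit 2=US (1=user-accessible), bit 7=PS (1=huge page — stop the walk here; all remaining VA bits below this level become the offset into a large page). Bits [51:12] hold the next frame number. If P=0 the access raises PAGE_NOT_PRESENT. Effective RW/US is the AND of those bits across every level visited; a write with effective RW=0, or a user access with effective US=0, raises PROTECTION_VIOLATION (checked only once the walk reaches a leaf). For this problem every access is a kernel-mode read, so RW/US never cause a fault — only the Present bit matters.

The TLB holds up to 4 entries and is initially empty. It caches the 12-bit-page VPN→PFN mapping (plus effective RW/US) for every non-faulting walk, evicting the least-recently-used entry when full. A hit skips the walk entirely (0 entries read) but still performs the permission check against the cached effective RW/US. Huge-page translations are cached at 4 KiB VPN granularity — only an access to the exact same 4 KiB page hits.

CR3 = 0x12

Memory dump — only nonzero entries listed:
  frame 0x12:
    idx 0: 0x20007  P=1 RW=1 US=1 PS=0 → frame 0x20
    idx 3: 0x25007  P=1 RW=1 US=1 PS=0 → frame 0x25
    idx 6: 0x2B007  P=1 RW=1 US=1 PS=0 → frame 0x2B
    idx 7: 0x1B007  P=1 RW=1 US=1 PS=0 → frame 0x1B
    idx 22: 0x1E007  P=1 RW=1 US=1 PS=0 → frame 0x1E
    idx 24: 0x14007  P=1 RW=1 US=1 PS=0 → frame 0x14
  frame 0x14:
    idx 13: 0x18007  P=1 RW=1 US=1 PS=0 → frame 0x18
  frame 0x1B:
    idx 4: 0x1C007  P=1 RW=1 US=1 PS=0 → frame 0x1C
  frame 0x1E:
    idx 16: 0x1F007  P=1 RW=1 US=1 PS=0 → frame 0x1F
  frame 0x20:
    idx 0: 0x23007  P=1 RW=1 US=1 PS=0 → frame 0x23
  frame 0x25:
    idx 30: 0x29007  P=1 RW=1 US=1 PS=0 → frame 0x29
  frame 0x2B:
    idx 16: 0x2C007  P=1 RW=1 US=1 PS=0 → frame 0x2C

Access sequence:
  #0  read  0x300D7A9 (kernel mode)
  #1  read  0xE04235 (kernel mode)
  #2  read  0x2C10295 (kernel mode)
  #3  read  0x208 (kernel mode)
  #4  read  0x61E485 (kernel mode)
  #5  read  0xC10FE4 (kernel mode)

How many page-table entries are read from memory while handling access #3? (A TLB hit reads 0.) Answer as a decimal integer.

Trace:
#0 VA=0x300D7A9 (r,kernel):
  [0] read 0x12 idx=24: raw=0x14007 flags P=1 W=1 U=1 S=0
  [1] read 0x14 idx=13: raw=0x18007 flags P=1 W=1 U=1 S=0
  → PA=0x187A9  (2 entries read)
#1 VA=0xE04235 (r,kernel):
  [0] read 0x12 idx=7: raw=0x1B007 flags P=1 W=1 U=1 S=0
  [1] read 0x1B idx=4: raw=0x1C007 flags P=1 W=1 U=1 S=0
  → PA=0x1C235  (2 entries read)
#2 VA=0x2C10295 (r,kernel):
  [0] read 0x12 idx=22: raw=0x1E007 flags P=1 W=1 U=1 S=0
  [1] read 0x1E idx=16: raw=0x1F007 flags P=1 W=1 U=1 S=0
  → PA=0x1F295  (2 entries read)
#3 VA=0x208 (r,kernel):
  [0] read 0x12 idx=0: raw=0x20007 flags P=1 W=1 U=1 S=0
  [1] read 0x20 idx=0: raw=0x23007 flags P=1 W=1 U=1 S=0
  → PA=0x23208  (2 entries read)
#4 VA=0x61E485 (r,kernel):
  [0] read 0x12 idx=3: raw=0x25007 flags P=1 W=1 U=1 S=0
  [1] read 0x25 idx=30: raw=0x29007 flags P=1 W=1 U=1 S=0
  → PA=0x29485  (2 entries read)
#5 VA=0xC10FE4 (r,kernel):
  [0] read 0x12 idx=6: raw=0x2B007 flags P=1 W=1 U=1 S=0
  [1] read 0x2B idx=16: raw=0x2C007 flags P=1 W=1 U=1 S=0
  → PA=0x2CFE4  (2 entries read)

Entries read for #3: 2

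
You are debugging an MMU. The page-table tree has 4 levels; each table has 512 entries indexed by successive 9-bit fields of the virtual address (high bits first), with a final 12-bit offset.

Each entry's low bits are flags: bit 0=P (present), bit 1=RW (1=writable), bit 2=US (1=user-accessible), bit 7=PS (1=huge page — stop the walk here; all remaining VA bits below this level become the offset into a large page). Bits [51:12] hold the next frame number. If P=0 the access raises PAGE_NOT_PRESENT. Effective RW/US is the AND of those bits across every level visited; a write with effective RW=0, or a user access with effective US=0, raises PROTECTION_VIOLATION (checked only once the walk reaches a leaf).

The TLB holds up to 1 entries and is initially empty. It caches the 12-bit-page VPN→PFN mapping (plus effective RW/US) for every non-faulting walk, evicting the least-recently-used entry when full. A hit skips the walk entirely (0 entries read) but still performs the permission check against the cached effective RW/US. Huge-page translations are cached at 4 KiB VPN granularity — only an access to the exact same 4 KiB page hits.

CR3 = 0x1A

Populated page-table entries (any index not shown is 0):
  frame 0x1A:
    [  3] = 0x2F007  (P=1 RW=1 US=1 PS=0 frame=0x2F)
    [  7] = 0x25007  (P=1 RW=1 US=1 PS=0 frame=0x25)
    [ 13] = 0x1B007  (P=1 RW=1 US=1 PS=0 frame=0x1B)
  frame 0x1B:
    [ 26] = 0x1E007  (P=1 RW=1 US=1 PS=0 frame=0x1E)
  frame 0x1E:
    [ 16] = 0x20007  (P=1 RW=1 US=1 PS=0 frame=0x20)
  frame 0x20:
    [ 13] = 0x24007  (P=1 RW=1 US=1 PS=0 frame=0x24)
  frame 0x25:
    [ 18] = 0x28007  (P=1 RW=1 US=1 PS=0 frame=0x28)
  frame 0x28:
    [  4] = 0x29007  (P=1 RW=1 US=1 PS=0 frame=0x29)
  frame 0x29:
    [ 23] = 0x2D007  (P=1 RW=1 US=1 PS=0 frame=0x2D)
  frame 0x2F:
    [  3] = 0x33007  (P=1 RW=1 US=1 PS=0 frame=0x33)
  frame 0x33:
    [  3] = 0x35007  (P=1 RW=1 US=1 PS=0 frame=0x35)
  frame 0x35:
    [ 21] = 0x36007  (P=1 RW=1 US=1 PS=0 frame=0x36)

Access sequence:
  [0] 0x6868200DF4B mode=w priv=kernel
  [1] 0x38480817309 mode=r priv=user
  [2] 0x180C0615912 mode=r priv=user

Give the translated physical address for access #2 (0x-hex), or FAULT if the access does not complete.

Per-access translation:
#0 VA=0x6868200DF4B (w,kernel):
  lvl0: tbl 0x1A, slot 13 ⇒ 0x1B007 (P1/RW1/US1/PS0)
  lvl1: tbl 0x1B, slot 26 ⇒ 0x1E007 (P1/RW1/US1/PS0)
  lvl2: tbl 0x1E, slot 16 ⇒ 0x20007 (P1/RW1/US1/PS0)
  lvl3: tbl 0x20, slot 13 ⇒ 0x24007 (P1/RW1/US1/PS0)
  ✓ 0x24F4B  — 4 lookups
#1 VA=0x38480817309 (r,user):
  lvl0: tbl 0x1A, slot 7 ⇒ 0x25007 (P1/RW1/US1/PS0)
  lvl1: tbl 0x25, slot 18 ⇒ 0x28007 (P1/RW1/US1/PS0)
  lvl2: tbl 0x28, slot 4 ⇒ 0x29007 (P1/RW1/US1/PS0)
  lvl3: tbl 0x29, slot 23 ⇒ 0x2D007 (P1/RW1/US1/PS0)
  ✓ 0x2D309  — 4 lookups
#2 VA=0x180C0615912 (r,user):
  lvl0: tbl 0x1A, slot 3 ⇒ 0x2F007 (P1/RW1/US1/PS0)
  lvl1: tbl 0x2F, slot 3 ⇒ 0x33007 (P1/RW1/US1/PS0)
  lvl2: tbl 0x33, slot 3 ⇒ 0x35007 (P1/RW1/US1/PS0)
  lvl3: tbl 0x35, slot 21 ⇒ 0x36007 (P1/RW1/US1/PS0)
  ✓ 0x36912  — 4 lookups

Access #2 PA: 0x36912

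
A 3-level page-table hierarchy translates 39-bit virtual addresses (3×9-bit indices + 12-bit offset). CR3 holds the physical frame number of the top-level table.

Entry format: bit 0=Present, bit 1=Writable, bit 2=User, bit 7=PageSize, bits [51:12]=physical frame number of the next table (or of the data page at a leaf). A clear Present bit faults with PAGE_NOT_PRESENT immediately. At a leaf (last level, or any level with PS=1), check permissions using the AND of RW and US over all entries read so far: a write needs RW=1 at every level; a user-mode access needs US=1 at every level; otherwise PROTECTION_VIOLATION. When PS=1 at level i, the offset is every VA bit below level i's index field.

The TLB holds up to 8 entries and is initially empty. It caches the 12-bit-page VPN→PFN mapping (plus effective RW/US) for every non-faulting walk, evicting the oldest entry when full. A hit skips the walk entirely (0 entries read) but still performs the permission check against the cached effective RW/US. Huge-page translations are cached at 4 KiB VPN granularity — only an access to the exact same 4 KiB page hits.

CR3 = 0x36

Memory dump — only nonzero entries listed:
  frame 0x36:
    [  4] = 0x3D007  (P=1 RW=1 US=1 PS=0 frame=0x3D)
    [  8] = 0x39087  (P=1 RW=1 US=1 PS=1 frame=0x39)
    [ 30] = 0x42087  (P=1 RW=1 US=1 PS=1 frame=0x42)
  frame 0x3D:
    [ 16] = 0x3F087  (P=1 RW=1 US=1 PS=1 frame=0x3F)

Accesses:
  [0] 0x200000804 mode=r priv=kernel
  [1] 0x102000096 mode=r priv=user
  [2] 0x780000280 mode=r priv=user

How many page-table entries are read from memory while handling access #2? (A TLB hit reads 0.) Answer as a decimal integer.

Walk each access:
#0 VA=0x200000804 (r,kernel):
  [0] read 0x36 idx=8: raw=0x39087 flags P=1 W=1 U=1 S=1
  → PA=0x39804 (huge @L0)  (1 entries read)
#1 VA=0x102000096 (r,user):
  [0] read 0x36 idx=4: raw=0x3D007 flags P=1 W=1 U=1 S=0
  [1] read 0x3D idx=16: raw=0x3F087 flags P=1 W=1 U=1 S=1
  → PA=0x3F096 (huge @L1)  (2 entries read)
#2 VA=0x780000280 (r,user):
  [0] read 0x36 idx=30: raw=0x42087 flags P=1 W=1 U=1 S=1
  → PA=0x42280 (huge @L0)  (1 entries read)

Entries read for #2: 1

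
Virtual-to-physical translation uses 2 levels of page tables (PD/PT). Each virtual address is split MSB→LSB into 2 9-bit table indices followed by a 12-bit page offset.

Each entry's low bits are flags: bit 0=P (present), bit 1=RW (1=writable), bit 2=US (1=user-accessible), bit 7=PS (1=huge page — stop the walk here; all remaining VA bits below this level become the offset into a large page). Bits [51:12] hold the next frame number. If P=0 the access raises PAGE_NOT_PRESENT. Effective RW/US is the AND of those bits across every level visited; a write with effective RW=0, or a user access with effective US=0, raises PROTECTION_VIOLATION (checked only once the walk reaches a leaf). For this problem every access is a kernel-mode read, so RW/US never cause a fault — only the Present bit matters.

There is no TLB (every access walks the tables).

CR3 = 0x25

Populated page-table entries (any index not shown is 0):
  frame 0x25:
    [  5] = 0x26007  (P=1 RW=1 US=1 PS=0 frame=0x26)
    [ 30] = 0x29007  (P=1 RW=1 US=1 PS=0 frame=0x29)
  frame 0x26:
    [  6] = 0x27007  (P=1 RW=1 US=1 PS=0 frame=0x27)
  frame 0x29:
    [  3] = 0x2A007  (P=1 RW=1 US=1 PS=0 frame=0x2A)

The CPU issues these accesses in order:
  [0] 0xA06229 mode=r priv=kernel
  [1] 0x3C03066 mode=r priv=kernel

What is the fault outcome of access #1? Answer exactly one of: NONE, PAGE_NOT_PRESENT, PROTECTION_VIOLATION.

Walk each access:
#0 VA=0xA06229 (r,kernel):
  L0 @0x25[5] → 0x26007  P=1,RW=1,US=1,PS=0
  L1 @0x26[6] → 0x27007  P=1,RW=1,US=1,PS=0
  ✓ 0x27229  — 2 lookups
#1 VA=0x3C03066 (r,kernel):
  L0 @0x25[30] → 0x29007  P=1,RW=1,US=1,PS=0
  L1 @0x29[3] → 0x2A007  P=1,RW=1,US=1,PS=0
  ✓ 0x2A066  — 2 lookups

Access #1 fault: NONE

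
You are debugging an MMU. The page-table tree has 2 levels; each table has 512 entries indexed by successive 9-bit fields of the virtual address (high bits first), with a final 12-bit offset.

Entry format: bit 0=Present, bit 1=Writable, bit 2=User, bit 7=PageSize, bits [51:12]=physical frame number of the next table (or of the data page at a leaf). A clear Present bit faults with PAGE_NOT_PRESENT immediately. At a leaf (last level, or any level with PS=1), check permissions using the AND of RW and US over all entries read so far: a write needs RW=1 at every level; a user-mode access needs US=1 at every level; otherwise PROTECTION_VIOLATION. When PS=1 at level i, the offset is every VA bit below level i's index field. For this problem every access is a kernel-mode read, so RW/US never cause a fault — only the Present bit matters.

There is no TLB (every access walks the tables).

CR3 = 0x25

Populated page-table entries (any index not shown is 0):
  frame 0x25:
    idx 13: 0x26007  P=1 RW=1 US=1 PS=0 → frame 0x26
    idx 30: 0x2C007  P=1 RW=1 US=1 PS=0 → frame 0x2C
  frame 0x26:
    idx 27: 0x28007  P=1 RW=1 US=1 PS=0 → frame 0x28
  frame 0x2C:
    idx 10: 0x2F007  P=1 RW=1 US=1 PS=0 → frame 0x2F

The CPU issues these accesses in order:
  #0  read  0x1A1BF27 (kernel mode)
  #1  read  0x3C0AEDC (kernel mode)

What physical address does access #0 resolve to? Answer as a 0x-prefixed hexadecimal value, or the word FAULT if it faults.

Per-access translation:
#0 VA=0x1A1BF27 (r,kernel):
  L0 @0x25[13] → 0x26007  P=1,RW=1,US=1,PS=0
  L1 @0x26[27] → 0x28007  P=1,RW=1,US=1,PS=0
  ✓ 0x28F27  — 2 lookups
#1 VA=0x3C0AEDC (r,kernel):
  L0 @0x25[30] → 0x2C007  P=1,RW=1,US=1,PS=0
  L1 @0x2C[10] → 0x2F007  P=1,RW=1,US=1,PS=0
  ✓ 0x2FEDC  — 2 lookups

Access #0 PA: 0x28F27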